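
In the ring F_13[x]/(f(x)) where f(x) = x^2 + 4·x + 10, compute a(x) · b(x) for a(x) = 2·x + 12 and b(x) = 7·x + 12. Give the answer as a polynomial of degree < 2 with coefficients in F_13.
a · b ≡ 4 (mod f(x))

Multiply as integer polynomials: a · b = 14·x^2 + 108·x + 144. Reducing coefficients mod 13: a · b ≡ x^2 + 4·x + 1. Now divide by f(x) = x^2 + 4·x + 10 in F_13[x], eliminating the leading term at each step:
  leading term x^2: subtract (1)·f(x) = x^2 + 4·x + 10, leaving 4 (coefficients mod 13)
The degree is now < 2, so this is the remainder. Hence a · b ≡ 4 in F_13[x]/(f).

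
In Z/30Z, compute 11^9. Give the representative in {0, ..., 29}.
11

Use repeated squaring. Binary(9) = 1001. Walk through the bits of the exponent 9 left-to-right: at each bit after the leading one, square the running value, then multiply by 11 if the bit is 1 (always reducing mod 30):
  bit 1 = 1 (leading): start with 11.
  bit 2 = 0: square 11^2 = 121 ≡ 1 (mod 30).
  bit 3 = 0: square 1^2 = 1 (mod 30).
  bit 4 = 1: square 1^2 = 1; bit is 1, so multiply 1·11 = 11 (mod 30).
Final value: 11^9 ≡ 11 (mod 30).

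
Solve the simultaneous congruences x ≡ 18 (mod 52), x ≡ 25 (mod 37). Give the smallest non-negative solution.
x ≡ 1838 (mod 1924); the representative in [0, 1924) is 1838

The moduli 52, 37 are pairwise coprime, so by the CRT there is a unique solution mod 52·37 = 1924.
Solve by successive substitution. Start with x ≡ 18 (mod 52).
  Combine with x ≡ 25 (mod 37): write x = 18 + 52·t and require 18 + 52·t ≡ 25 (mod 37), i.e. 52·t ≡ 25 − 18 ≡ 7 (mod 37). Since 52^(−1) ≡ 5 (mod 37) (52 ≡ 15 (mod 37)), t ≡ 5·7 ≡ 35 (mod 37). So x ≡ 18 + 52·35 = 1838 (mod 1924).
Unique solution in [0, 1924): x = 1838.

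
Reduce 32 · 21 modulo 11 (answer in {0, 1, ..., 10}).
Reduce the factors first: 32 ≡ 10, 21 ≡ 10 (mod 11), so 32 · 21 ≡ 10 · 10 (mod 11). 10 · 10 = 100. Dividing by 11: 100 = 9·11 + 1. So (32 · 21) mod 11 = 1.

Final answer: 1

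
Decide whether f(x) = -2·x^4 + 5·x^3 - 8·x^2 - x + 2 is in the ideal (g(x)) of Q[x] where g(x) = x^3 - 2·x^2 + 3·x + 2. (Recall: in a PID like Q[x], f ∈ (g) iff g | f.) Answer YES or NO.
In Q[x] the ideal (g) consists of all multiples of g, so f ∈ (g) iff g | f, i.e. iff the remainder of f on division by g is 0. Divide f by g (g is monic, so eliminate the leading term of the running remainder at each step):
  leading term -2·x^4: subtract (-2·x)·g(x) = -2·x^4 + 4·x^3 - 6·x^2 - 4·x, leaving x^3 - 2·x^2 + 3·x + 2
  leading term x^3: subtract (1)·g(x) = x^3 - 2·x^2 + 3·x + 2, leaving 0
The remainder is 0, so f(x) = g(x) · h(x) with h(x) = 1 - 2·x. Hence g | f, i.e. f ∈ (g).

Final answer: YES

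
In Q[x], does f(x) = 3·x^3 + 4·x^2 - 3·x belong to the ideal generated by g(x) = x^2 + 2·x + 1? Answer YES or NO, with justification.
NO

In Q[x] the ideal (g) consists of all multiples of g, so f ∈ (g) iff g | f, i.e. iff the remainder of f on division by g is 0. Divide f by g (g is monic, so eliminate the leading term of the running remainder at each step):
  leading term 3·x^3: subtract (3·x)·g(x) = 3·x^3 + 6·x^2 + 3·x, leaving -2·x^2 - 6·x
  leading term -2·x^2: subtract (-2)·g(x) = -2·x^2 - 4·x - 2, leaving 2 - 2·x
The remainder r(x) = 2 - 2·x ≠ 0 (and deg r < deg g), so g ∤ f, i.e. f ∉ (g).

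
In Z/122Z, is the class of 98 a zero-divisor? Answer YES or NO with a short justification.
YES

gcd(98, 122) = 2 > 1, so 98 is not a unit in Z/122Z. In Z/nZ every nonzero non-unit is a zero-divisor: explicitly, take b = 122/gcd = 61 ≠ 0 (mod 122); then 98·61 = 5978 = 49·122, i.e. 98·61 ≡ 0 (mod 122). So 98 is a zero-divisor.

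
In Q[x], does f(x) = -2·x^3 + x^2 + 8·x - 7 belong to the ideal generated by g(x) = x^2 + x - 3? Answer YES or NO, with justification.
In Q[x] the ideal (g) consists of all multiples of g, so f ∈ (g) iff g | f, i.e. iff the remainder of f on division by g is 0. Divide f by g (g is monic, so eliminate the leading term of the running remainder at each step):
  leading term -2·x^3: subtract (-2·x)·g(x) = -2·x^3 - 2·x^2 + 6·x, leaving 3·x^2 + 2·x - 7
  leading term 3·x^2: subtract (3)·g(x) = 3·x^2 + 3·x - 9, leaving 2 - x
The remainder r(x) = 2 - x ≠ 0 (and deg r < deg g), so g ∤ f, i.e. f ∉ (g).

Final answer: NO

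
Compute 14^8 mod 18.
16

Use repeated squaring. Binary(8) = 1000. Walk through the bits of the exponent 8 left-to-right: at each bit after the leading one, square the running value, then multiply by 14 if the bit is 1 (always reducing mod 18):
  bit 1 = 1 (leading): start with 14.
  bit 2 = 0: square 14^2 = 196 ≡ 16 (mod 18).
  bit 3 = 0: square 16^2 = 256 ≡ 4 (mod 18).
  bit 4 = 0: square 4^2 = 16 (mod 18).
Final value: 14^8 ≡ 16 (mod 18).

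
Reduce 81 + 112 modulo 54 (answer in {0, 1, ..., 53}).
31

Reduce the summands first: 81 ≡ 27, 112 ≡ 4 (mod 54), so 81 + 112 ≡ 27 + 4 (mod 54). 27 + 4 = 31; 31 = 0·54 + 31, so (81 + 112) mod 54 = 31.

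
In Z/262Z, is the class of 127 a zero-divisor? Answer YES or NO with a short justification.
NO

gcd(127, 262) = 1, so 127 is a unit in Z/262Z (it has a multiplicative inverse). A unit cannot be a zero-divisor: if 127·b ≡ 0 then multiplying both sides by 127^(−1) gives b ≡ 0. So 127 is not a zero-divisor.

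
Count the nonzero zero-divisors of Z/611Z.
Z/611Z has 58 nonzero zero-divisors

In Z/611Z each nonzero element is either a unit (gcd with 611 is 1) or a zero-divisor (gcd > 1). The number of units is φ(611): factorise 611 = 13 · 47, so φ(611) = (13 − 1) · (47 − 1) = 12 · 46 = 552. The nonzero elements number 611 − 1 = 610. Hence the nonzero zero-divisors number 610 − 552 = 58.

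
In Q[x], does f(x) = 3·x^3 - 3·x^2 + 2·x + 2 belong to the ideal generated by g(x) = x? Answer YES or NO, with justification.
NO

In Q[x] the ideal (g) consists of all multiples of g, so f ∈ (g) iff g | f, i.e. iff the remainder of f on division by g is 0. Divide f by g (g is monic, so eliminate the leading term of the running remainder at each step):
  leading term 3·x^3: subtract (3·x^2)·g(x) = 3·x^3, leaving -3·x^2 + 2·x + 2
  leading term -3·x^2: subtract (-3·x)·g(x) = -3·x^2, leaving 2·x + 2
  leading term 2·x: subtract (2)·g(x) = 2·x, leaving 2
The remainder r(x) = 2 ≠ 0 (and deg r < deg g), so g ∤ f, i.e. f ∉ (g).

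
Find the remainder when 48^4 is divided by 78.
48

Use repeated squaring. Binary(4) = 100. Walk through the bits of the exponent 4 left-to-right: at each bit after the leading one, square the running value, then multiply by 48 if the bit is 1 (always reducing mod 78):
  bit 1 = 1 (leading): start with 48.
  bit 2 = 0: square 48^2 = 2304 ≡ 42 (mod 78).
  bit 3 = 0: square 42^2 = 1764 ≡ 48 (mod 78).
Final value: 48^4 ≡ 48 (mod 78).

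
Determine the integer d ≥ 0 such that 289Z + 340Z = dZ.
In the PID Z, (a, b) is generated by gcd(a, b). Compute gcd(340, 289) with the extended Euclidean algorithm, tracking rows (r, s, t) with s·340 + t·289 = r:
  row A: (340, 1, 0)   [1·340 + 0·289 = 340]
  row B: (289, 0, 1)   [0·340 + 1·289 = 289]
  340 = 1·289 + 51   → row C = row A − 1·row B = (51, 1, −1)   [check: 1·340 − 1·289 = 51]
  289 = 5·51 + 34   → row D = row B − 5·row C = (34, −5, 6)   [check: −5·340 + 6·289 = 34]
  51 = 1·34 + 17   → row E = row C − 1·row D = (17, 6, −7)   [check: 6·340 − 7·289 = 17]
  34 = 2·17 + 0   → remainder 0, stop. gcd = 17 (last nonzero row E).
So gcd(289, 340) = 17, with Bézout identity 6·340 − 7·289 = 17. Containment (⊇): the Bézout identity exhibits 17 as an element of (289, 340), giving (17) ⊆ (289, 340). Containment (⊆): since 17 | 289 and 17 | 340 (289 = 17·17, 340 = 17·20), every Z-linear combination of 289 and 340 is divisible by 17, so (289, 340) ⊆ (17). Therefore (289, 340) = (17), d = 17.

Final answer: (289, 340) = (17); d = 17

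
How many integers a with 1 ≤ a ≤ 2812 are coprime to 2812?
1296

The number of a ∈ {1, ..., 2812} with gcd(a, 2812) = 1 is by definition Euler's totient φ(2812). φ is multiplicative, with φ(p^e) = p^e − p^(e−1). Factorise 2812 = 2^2 · 19 · 37. Then
  φ(2812) = (2^2 − 2^1) · (19 − 1) · (37 − 1) = 2 · 18 · 36 = 1296.
So there are 1296 such integers.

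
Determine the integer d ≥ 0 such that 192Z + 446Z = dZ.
In the PID Z, (a, b) is generated by gcd(a, b). Compute gcd(446, 192) with the extended Euclidean algorithm, tracking rows (r, s, t) with s·446 + t·192 = r:
  row A: (446, 1, 0)   [1·446 + 0·192 = 446]
  row B: (192, 0, 1)   [0·446 + 1·192 = 192]
  446 = 2·192 + 62   → row C = row A − 2·row B = (62, 1, −2)   [check: 1·446 − 2·192 = 62]
  192 = 3·62 + 6   → row D = row B − 3·row C = (6, −3, 7)   [check: −3·446 + 7·192 = 6]
  62 = 10·6 + 2   → row E = row C − 10·row D = (2, 31, −72)   [check: 31·446 − 72·192 = 2]
  6 = 3·2 + 0   → remainder 0, stop. gcd = 2 (last nonzero row E).
So gcd(192, 446) = 2, with Bézout identity 31·446 − 72·192 = 2. Containment (⊇): the Bézout identity exhibits 2 as an element of (192, 446), giving (2) ⊆ (192, 446). Containment (⊆): since 2 | 192 and 2 | 446 (192 = 2·96, 446 = 2·223), every Z-linear combination of 192 and 446 is divisible by 2, so (192, 446) ⊆ (2). Therefore (192, 446) = (2), d = 2.

Final answer: (192, 446) = (2); d = 2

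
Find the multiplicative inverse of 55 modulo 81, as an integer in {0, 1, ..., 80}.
Apply the extended Euclidean algorithm to (81, 55), tracking rows (r, s, t) with s·81 + t·55 = r. Each division r_prev = q·r_cur + r_new produces the new row as (previous row) − q·(current row):
  row A: (81, 1, 0)   [1·81 + 0·55 = 81]
  row B: (55, 0, 1)   [0·81 + 1·55 = 55]
  81 = 1·55 + 26   → row C = row A − 1·row B = (26, 1, −1)   [check: 1·81 − 1·55 = 26]
  55 = 2·26 + 3   → row D = row B − 2·row C = (3, −2, 3)   [check: −2·81 + 3·55 = 3]
  26 = 8·3 + 2   → row E = row C − 8·row D = (2, 17, −25)   [check: 17·81 − 25·55 = 2]
  3 = 1·2 + 1   → row F = row D − 1·row E = (1, −19, 28)   [check: −19·81 + 28·55 = 1]
  2 = 2·1 + 0   → remainder 0, stop. gcd = 1 (last nonzero row F).
The gcd is 1, so 55 is invertible mod 81. The last nonzero row gives −19·81 + 28·55 = 1, so t = 28. So 55^(−1) ≡ 28 (mod 81). Verify: 55 · 28 = 1540 ≡ 1 (mod 81). ✓

Final answer: 55^(−1) ≡ 28 (mod 81)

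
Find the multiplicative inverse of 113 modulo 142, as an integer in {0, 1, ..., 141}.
113^(−1) ≡ 93 (mod 142)

Apply the extended Euclidean algorithm to (142, 113), tracking rows (r, s, t) with s·142 + t·113 = r. Each division r_prev = q·r_cur + r_new produces the new row as (previous row) − q·(current row):
  row A: (142, 1, 0)   [1·142 + 0·113 = 142]
  row B: (113, 0, 1)   [0·142 + 1·113 = 113]
  142 = 1·113 + 29   → row C = row A − 1·row B = (29, 1, −1)   [check: 1·142 − 1·113 = 29]
  113 = 3·29 + 26   → row D = row B − 3·row C = (26, −3, 4)   [check: −3·142 + 4·113 = 26]
  29 = 1·26 + 3   → row E = row C − 1·row D = (3, 4, −5)   [check: 4·142 − 5·113 = 3]
  26 = 8·3 + 2   → row F = row D − 8·row E = (2, −35, 44)   [check: −35·142 + 44·113 = 2]
  3 = 1·2 + 1   → row G = row E − 1·row F = (1, 39, −49)   [check: 39·142 − 49·113 = 1]
  2 = 2·1 + 0   → remainder 0, stop. gcd = 1 (last nonzero row G).
The gcd is 1, so 113 is invertible mod 142. The last nonzero row gives 39·142 − 49·113 = 1, so t = −49. So 113^(−1) ≡ −49 ≡ 93 (mod 142). Verify: 113 · 93 = 10509 ≡ 1 (mod 142). ✓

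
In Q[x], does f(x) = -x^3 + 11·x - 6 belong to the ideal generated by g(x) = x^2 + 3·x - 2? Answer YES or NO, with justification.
YES

In Q[x] the ideal (g) consists of all multiples of g, so f ∈ (g) iff g | f, i.e. iff the remainder of f on division by g is 0. Divide f by g (g is monic, so eliminate the leading term of the running remainder at each step):
  leading term -x^3: subtract (-x)·g(x) = -x^3 - 3·x^2 + 2·x, leaving 3·x^2 + 9·x - 6
  leading term 3·x^2: subtract (3)·g(x) = 3·x^2 + 9·x - 6, leaving 0
The remainder is 0, so f(x) = g(x) · h(x) with h(x) = 3 - x. Hence g | f, i.e. f ∈ (g).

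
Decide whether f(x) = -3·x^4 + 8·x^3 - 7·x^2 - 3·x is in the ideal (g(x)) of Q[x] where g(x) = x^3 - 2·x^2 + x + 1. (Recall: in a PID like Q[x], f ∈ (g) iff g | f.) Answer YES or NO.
NO

In Q[x] the ideal (g) consists of all multiples of g, so f ∈ (g) iff g | f, i.e. iff the remainder of f on division by g is 0. Divide f by g (g is monic, so eliminate the leading term of the running remainder at each step):
  leading term -3·x^4: subtract (-3·x)·g(x) = -3·x^4 + 6·x^3 - 3·x^2 - 3·x, leaving 2·x^3 - 4·x^2
  leading term 2·x^3: subtract (2)·g(x) = 2·x^3 - 4·x^2 + 2·x + 2, leaving -2·x - 2
The remainder r(x) = -2·x - 2 ≠ 0 (and deg r < deg g), so g ∤ f, i.e. f ∉ (g).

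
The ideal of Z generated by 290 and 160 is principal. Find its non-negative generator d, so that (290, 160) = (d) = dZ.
(290, 160) = (10); d = 10

In the PID Z, (a, b) is generated by gcd(a, b). Compute gcd(290, 160) with the extended Euclidean algorithm, tracking rows (r, s, t) with s·290 + t·160 = r:
  row A: (290, 1, 0)   [1·290 + 0·160 = 290]
  row B: (160, 0, 1)   [0·290 + 1·160 = 160]
  290 = 1·160 + 130   → row C = row A − 1·row B = (130, 1, −1)   [check: 1·290 − 1·160 = 130]
  160 = 1·130 + 30   → row D = row B − 1·row C = (30, −1, 2)   [check: −1·290 + 2·160 = 30]
  130 = 4·30 + 10   → row E = row C − 4·row D = (10, 5, −9)   [check: 5·290 − 9·160 = 10]
  30 = 3·10 + 0   → remainder 0, stop. gcd = 10 (last nonzero row E).
So gcd(290, 160) = 10, with Bézout identity 5·290 − 9·160 = 10. Containment (⊇): the Bézout identity exhibits 10 as an element of (290, 160), giving (10) ⊆ (290, 160). Containment (⊆): since 10 | 290 and 10 | 160 (290 = 10·29, 160 = 10·16), every Z-linear combination of 290 and 160 is divisible by 10, so (290, 160) ⊆ (10). Therefore (290, 160) = (10), d = 10.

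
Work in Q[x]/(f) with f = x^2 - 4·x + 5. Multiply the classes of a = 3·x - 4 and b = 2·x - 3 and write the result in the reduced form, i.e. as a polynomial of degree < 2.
a · b ≡ 7·x - 18 (mod f(x))

First multiply in Q[x] without reducing: a · b = 6·x^2 - 17·x + 12. Now divide by f(x) = x^2 - 4·x + 5, eliminating the leading term at each step:
  leading term 6·x^2: subtract (6)·f(x) = 6·x^2 - 24·x + 30, leaving 7·x - 18
The degree is now < 2, so this is the remainder. Hence a · b ≡ 7·x - 18 in Q[x]/(f).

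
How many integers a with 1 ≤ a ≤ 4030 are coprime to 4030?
The number of a ∈ {1, ..., 4030} with gcd(a, 4030) = 1 is by definition Euler's totient φ(4030). φ is multiplicative, with φ(p^e) = p^e − p^(e−1). Factorise 4030 = 2 · 5 · 13 · 31. Then
  φ(4030) = (2 − 1) · (5 − 1) · (13 − 1) · (31 − 1) = 1 · 4 · 12 · 30 = 1440.
So there are 1440 such integers.

Final answer: 1440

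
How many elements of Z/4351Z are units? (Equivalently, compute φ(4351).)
An element a ∈ Z/4351Z is a unit iff gcd(a, 4351) = 1, so the number of units is φ(4351). φ is multiplicative, with φ(p^e) = p^e − p^(e−1). Factorise 4351 = 19 · 229. Then
  φ(4351) = (19 − 1) · (229 − 1) = 18 · 228 = 4104.

Final answer: Z/4351Z has φ(4351) = 4104 units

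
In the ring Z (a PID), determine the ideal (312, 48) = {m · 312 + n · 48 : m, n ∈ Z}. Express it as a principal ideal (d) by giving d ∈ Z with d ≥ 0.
In the PID Z, (a, b) is generated by gcd(a, b). Compute gcd(312, 48) with the extended Euclidean algorithm, tracking rows (r, s, t) with s·312 + t·48 = r:
  row A: (312, 1, 0)   [1·312 + 0·48 = 312]
  row B: (48, 0, 1)   [0·312 + 1·48 = 48]
  312 = 6·48 + 24   → row C = row A − 6·row B = (24, 1, −6)   [check: 1·312 − 6·48 = 24]
  48 = 2·24 + 0   → remainder 0, stop. gcd = 24 (last nonzero row C).
So gcd(312, 48) = 24, with Bézout identity 1·312 − 6·48 = 24. Containment (⊇): the Bézout identity exhibits 24 as an element of (312, 48), giving (24) ⊆ (312, 48). Containment (⊆): since 24 | 312 and 24 | 48 (312 = 24·13, 48 = 24·2), every Z-linear combination of 312 and 48 is divisible by 24, so (312, 48) ⊆ (24). Therefore (312, 48) = (24), d = 24.

Final answer: (312, 48) = (24); d = 24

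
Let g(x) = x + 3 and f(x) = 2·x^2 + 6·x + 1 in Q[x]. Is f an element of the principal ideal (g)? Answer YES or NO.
NO

In Q[x] the ideal (g) consists of all multiples of g, so f ∈ (g) iff g | f, i.e. iff the remainder of f on division by g is 0. Divide f by g (g is monic, so eliminate the leading term of the running remainder at each step):
  leading term 2·x^2: subtract (2·x)·g(x) = 2·x^2 + 6·x, leaving 1
The remainder r(x) = 1 ≠ 0 (and deg r < deg g), so g ∤ f, i.e. f ∉ (g).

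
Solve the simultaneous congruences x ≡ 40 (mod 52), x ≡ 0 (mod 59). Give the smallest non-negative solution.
x ≡ 1652 (mod 3068); the representative in [0, 3068) is 1652

The moduli 52, 59 are pairwise coprime, so by the CRT there is a unique solution mod 52·59 = 3068.
Solve by successive substitution. Start with x ≡ 40 (mod 52).
  Combine with x ≡ 0 (mod 59): write x = 40 + 52·t and require 40 + 52·t ≡ 0 (mod 59), i.e. 52·t ≡ 0 − 40 ≡ 19 (mod 59). Since 52^(−1) ≡ 42 (mod 59), t ≡ 42·19 ≡ 31 (mod 59). So x ≡ 40 + 52·31 = 1652 (mod 3068).
Unique solution in [0, 3068): x = 1652.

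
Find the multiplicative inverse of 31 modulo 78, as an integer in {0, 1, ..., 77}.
Apply the extended Euclidean algorithm to (78, 31), tracking rows (r, s, t) with s·78 + t·31 = r. Each division r_prev = q·r_cur + r_new produces the new row as (previous row) − q·(current row):
  row A: (78, 1, 0)   [1·78 + 0·31 = 78]
  row B: (31, 0, 1)   [0·78 + 1·31 = 31]
  78 = 2·31 + 16   → row C = row A − 2·row B = (16, 1, −2)   [check: 1·78 − 2·31 = 16]
  31 = 1·16 + 15   → row D = row B − 1·row C = (15, −1, 3)   [check: −1·78 + 3·31 = 15]
  16 = 1·15 + 1   → row E = row C − 1·row D = (1, 2, −5)   [check: 2·78 − 5·31 = 1]
  15 = 15·1 + 0   → remainder 0, stop. gcd = 1 (last nonzero row E).
The gcd is 1, so 31 is invertible mod 78. The last nonzero row gives 2·78 − 5·31 = 1, so t = −5. So 31^(−1) ≡ −5 ≡ 73 (mod 78). Verify: 31 · 73 = 2263 ≡ 1 (mod 78). ✓

Final answer: 31^(−1) ≡ 73 (mod 78)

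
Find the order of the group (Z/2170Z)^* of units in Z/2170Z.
(Z/2170Z)^* consists of the classes a with gcd(a, 2170) = 1, so its order is φ(2170). φ is multiplicative, with φ(p^e) = p^e − p^(e−1). Factorise 2170 = 2 · 5 · 7 · 31. Then
  φ(2170) = (2 − 1) · (5 − 1) · (7 − 1) · (31 − 1) = 1 · 4 · 6 · 30 = 720.
Thus |(Z/2170Z)^*| = 720.

Final answer: |(Z/2170Z)^*| = 720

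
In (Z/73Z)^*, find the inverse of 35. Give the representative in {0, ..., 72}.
35^(−1) ≡ 48 (mod 73)

Apply the extended Euclidean algorithm to (73, 35), tracking rows (r, s, t) with s·73 + t·35 = r. Each division r_prev = q·r_cur + r_new produces the new row as (previous row) − q·(current row):
  row A: (73, 1, 0)   [1·73 + 0·35 = 73]
  row B: (35, 0, 1)   [0·73 + 1·35 = 35]
  73 = 2·35 + 3   → row C = row A − 2·row B = (3, 1, −2)   [check: 1·73 − 2·35 = 3]
  35 = 11·3 + 2   → row D = row B − 11·row C = (2, −11, 23)   [check: −11·73 + 23·35 = 2]
  3 = 1·2 + 1   → row E = row C − 1·row D = (1, 12, −25)   [check: 12·73 − 25·35 = 1]
  2 = 2·1 + 0   → remainder 0, stop. gcd = 1 (last nonzero row E).
The gcd is 1, so 35 is invertible mod 73. The last nonzero row gives 12·73 − 25·35 = 1, so t = −25. So 35^(−1) ≡ −25 ≡ 48 (mod 73). Verify: 35 · 48 = 1680 ≡ 1 (mod 73). ✓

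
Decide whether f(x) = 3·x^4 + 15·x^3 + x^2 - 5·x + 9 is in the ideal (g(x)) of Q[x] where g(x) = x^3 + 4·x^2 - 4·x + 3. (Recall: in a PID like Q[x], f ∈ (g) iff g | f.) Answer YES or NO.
In Q[x] the ideal (g) consists of all multiples of g, so f ∈ (g) iff g | f, i.e. iff the remainder of f on division by g is 0. Divide f by g (g is monic, so eliminate the leading term of the running remainder at each step):
  leading term 3·x^4: subtract (3·x)·g(x) = 3·x^4 + 12·x^3 - 12·x^2 + 9·x, leaving 3·x^3 + 13·x^2 - 14·x + 9
  leading term 3·x^3: subtract (3)·g(x) = 3·x^3 + 12·x^2 - 12·x + 9, leaving x^2 - 2·x
The remainder r(x) = x^2 - 2·x ≠ 0 (and deg r < deg g), so g ∤ f, i.e. f ∉ (g).

Final answer: NO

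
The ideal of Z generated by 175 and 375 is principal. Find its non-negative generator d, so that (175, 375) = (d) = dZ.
In the PID Z, (a, b) is generated by gcd(a, b). Compute gcd(375, 175) with the extended Euclidean algorithm, tracking rows (r, s, t) with s·375 + t·175 = r:
  row A: (375, 1, 0)   [1·375 + 0·175 = 375]
  row B: (175, 0, 1)   [0·375 + 1·175 = 175]
  375 = 2·175 + 25   → row C = row A − 2·row B = (25, 1, −2)   [check: 1·375 − 2·175 = 25]
  175 = 7·25 + 0   → remainder 0, stop. gcd = 25 (last nonzero row C).
So gcd(175, 375) = 25, with Bézout identity 1·375 − 2·175 = 25. Containment (⊇): the Bézout identity exhibits 25 as an element of (175, 375), giving (25) ⊆ (175, 375). Containment (⊆): since 25 | 175 and 25 | 375 (175 = 25·7, 375 = 25·15), every Z-linear combination of 175 and 375 is divisible by 25, so (175, 375) ⊆ (25). Therefore (175, 375) = (25), d = 25.

Final answer: (175, 375) = (25); d = 25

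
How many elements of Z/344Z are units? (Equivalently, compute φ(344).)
Z/344Z has φ(344) = 168 units

An element a ∈ Z/344Z is a unit iff gcd(a, 344) = 1, so the number of units is φ(344). φ is multiplicative, with φ(p^e) = p^e − p^(e−1). Factorise 344 = 2^3 · 43. Then
  φ(344) = (2^3 − 2^2) · (43 − 1) = 4 · 42 = 168.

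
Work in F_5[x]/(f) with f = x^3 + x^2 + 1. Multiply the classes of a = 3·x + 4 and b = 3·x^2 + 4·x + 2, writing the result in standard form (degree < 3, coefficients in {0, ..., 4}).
a · b ≡ 2·x + 4 (mod f(x))

Multiply as integer polynomials: a · b = 9·x^3 + 24·x^2 + 22·x + 8. Reducing coefficients mod 5: a · b ≡ 4·x^3 + 4·x^2 + 2·x + 3. Now divide by f(x) = x^3 + x^2 + 1 in F_5[x], eliminating the leading term at each step:
  leading term 4·x^3: subtract (4)·f(x) = 4·x^3 + 4·x^2 + 4, leaving 2·x + 4 (coefficients mod 5)
The degree is now < 3, so this is the remainder. Hence a · b ≡ 2·x + 4 in F_5[x]/(f).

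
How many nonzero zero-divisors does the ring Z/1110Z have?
Z/1110Z has 821 nonzero zero-divisors

In Z/1110Z each nonzero element is either a unit (gcd with 1110 is 1) or a zero-divisor (gcd > 1). The number of units is φ(1110): factorise 1110 = 2 · 3 · 5 · 37, so φ(1110) = (2 − 1) · (3 − 1) · (5 − 1) · (37 − 1) = 1 · 2 · 4 · 36 = 288. The nonzero elements number 1110 − 1 = 1109. Hence the nonzero zero-divisors number 1109 − 288 = 821.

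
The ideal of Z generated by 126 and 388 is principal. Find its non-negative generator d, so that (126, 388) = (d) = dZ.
In the PID Z, (a, b) is generated by gcd(a, b). Compute gcd(388, 126) with the extended Euclidean algorithm, tracking rows (r, s, t) with s·388 + t·126 = r:
  row A: (388, 1, 0)   [1·388 + 0·126 = 388]
  row B: (126, 0, 1)   [0·388 + 1·126 = 126]
  388 = 3·126 + 10   → row C = row A − 3·row B = (10, 1, −3)   [check: 1·388 − 3·126 = 10]
  126 = 12·10 + 6   → row D = row B − 12·row C = (6, −12, 37)   [check: −12·388 + 37·126 = 6]
  10 = 1·6 + 4   → row E = row C − 1·row D = (4, 13, −40)   [check: 13·388 − 40·126 = 4]
  6 = 1·4 + 2   → row F = row D − 1·row E = (2, −25, 77)   [check: −25·388 + 77·126 = 2]
  4 = 2·2 + 0   → remainder 0, stop. gcd = 2 (last nonzero row F).
So gcd(126, 388) = 2, with Bézout identity −25·388 + 77·126 = 2. Containment (⊇): the Bézout identity exhibits 2 as an element of (126, 388), giving (2) ⊆ (126, 388). Containment (⊆): since 2 | 126 and 2 | 388 (126 = 2·63, 388 = 2·194), every Z-linear combination of 126 and 388 is divisible by 2, so (126, 388) ⊆ (2). Therefore (126, 388) = (2), d = 2.

Final answer: (126, 388) = (2); d = 2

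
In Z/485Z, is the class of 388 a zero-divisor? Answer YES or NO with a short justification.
YES

gcd(388, 485) = 97 > 1, so 388 is not a unit in Z/485Z. In Z/nZ every nonzero non-unit is a zero-divisor: explicitly, take b = 485/gcd = 5 ≠ 0 (mod 485); then 388·5 = 1940 = 4·485, i.e. 388·5 ≡ 0 (mod 485). So 388 is a zero-divisor.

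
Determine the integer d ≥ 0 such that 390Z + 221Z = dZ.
(390, 221) = (13); d = 13

In the PID Z, (a, b) is generated by gcd(a, b). Compute gcd(390, 221) with the extended Euclidean algorithm, tracking rows (r, s, t) with s·390 + t·221 = r:
  row A: (390, 1, 0)   [1·390 + 0·221 = 390]
  row B: (221, 0, 1)   [0·390 + 1·221 = 221]
  390 = 1·221 + 169   → row C = row A − 1·row B = (169, 1, −1)   [check: 1·390 − 1·221 = 169]
  221 = 1·169 + 52   → row D = row B − 1·row C = (52, −1, 2)   [check: −1·390 + 2·221 = 52]
  169 = 3·52 + 13   → row E = row C − 3·row D = (13, 4, −7)   [check: 4·390 − 7·221 = 13]
  52 = 4·13 + 0   → remainder 0, stop. gcd = 13 (last nonzero row E).
So gcd(390, 221) = 13, with Bézout identity 4·390 − 7·221 = 13. Containment (⊇): the Bézout identity exhibits 13 as an element of (390, 221), giving (13) ⊆ (390, 221). Containment (⊆): since 13 | 390 and 13 | 221 (390 = 13·30, 221 = 13·17), every Z-linear combination of 390 and 221 is divisible by 13, so (390, 221) ⊆ (13). Therefore (390, 221) = (13), d = 13.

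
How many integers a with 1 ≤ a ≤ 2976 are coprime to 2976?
The number of a ∈ {1, ..., 2976} with gcd(a, 2976) = 1 is by definition Euler's totient φ(2976). φ is multiplicative, with φ(p^e) = p^e − p^(e−1). Factorise 2976 = 2^5 · 3 · 31. Then
  φ(2976) = (2^5 − 2^4) · (3 − 1) · (31 − 1) = 16 · 2 · 30 = 960.
So there are 960 such integers.

Final answer: 960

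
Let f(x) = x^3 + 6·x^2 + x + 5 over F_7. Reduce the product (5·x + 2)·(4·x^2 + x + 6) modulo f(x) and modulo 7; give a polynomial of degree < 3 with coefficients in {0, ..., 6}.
a · b ≡ 5·x^2 + 5·x + 3 (mod f(x))

Multiply as integer polynomials: a · b = 20·x^3 + 13·x^2 + 32·x + 12. Reducing coefficients mod 7: a · b ≡ 6·x^3 + 6·x^2 + 4·x + 5. Now divide by f(x) = x^3 + 6·x^2 + x + 5 in F_7[x], eliminating the leading term at each step:
  leading term 6·x^3: subtract (6)·f(x) = 6·x^3 + x^2 + 6·x + 2, leaving 5·x^2 + 5·x + 3 (coefficients mod 7)
The degree is now < 3, so this is the remainder. Hence a · b ≡ 5·x^2 + 5·x + 3 in F_7[x]/(f).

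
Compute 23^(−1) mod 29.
23^(−1) ≡ 24 (mod 29)

Apply the extended Euclidean algorithm to (29, 23), tracking rows (r, s, t) with s·29 + t·23 = r. Each division r_prev = q·r_cur + r_new produces the new row as (previous row) − q·(current row):
  row A: (29, 1, 0)   [1·29 + 0·23 = 29]
  row B: (23, 0, 1)   [0·29 + 1·23 = 23]
  29 = 1·23 + 6   → row C = row A − 1·row B = (6, 1, −1)   [check: 1·29 − 1·23 = 6]
  23 = 3·6 + 5   → row D = row B − 3·row C = (5, −3, 4)   [check: −3·29 + 4·23 = 5]
  6 = 1·5 + 1   → row E = row C − 1·row D = (1, 4, −5)   [check: 4·29 − 5·23 = 1]
  5 = 5·1 + 0   → remainder 0, stop. gcd = 1 (last nonzero row E).
The gcd is 1, so 23 is invertible mod 29. The last nonzero row gives 4·29 − 5·23 = 1, so t = −5. So 23^(−1) ≡ −5 ≡ 24 (mod 29). Verify: 23 · 24 = 552 ≡ 1 (mod 29). ✓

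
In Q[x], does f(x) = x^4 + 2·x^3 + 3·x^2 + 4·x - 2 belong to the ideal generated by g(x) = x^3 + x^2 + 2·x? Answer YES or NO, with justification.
NO

In Q[x] the ideal (g) consists of all multiples of g, so f ∈ (g) iff g | f, i.e. iff the remainder of f on division by g is 0. Divide f by g (g is monic, so eliminate the leading term of the running remainder at each step):
  leading term x^4: subtract (x)·g(x) = x^4 + x^3 + 2·x^2, leaving x^3 + x^2 + 4·x - 2
  leading term x^3: subtract (1)·g(x) = x^3 + x^2 + 2·x, leaving 2·x - 2
The remainder r(x) = 2·x - 2 ≠ 0 (and deg r < deg g), so g ∤ f, i.e. f ∉ (g).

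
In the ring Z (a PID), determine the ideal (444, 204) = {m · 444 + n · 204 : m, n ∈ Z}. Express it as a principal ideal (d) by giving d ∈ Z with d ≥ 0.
(444, 204) = (12); d = 12

In the PID Z, (a, b) is generated by gcd(a, b). Compute gcd(444, 204) with the extended Euclidean algorithm, tracking rows (r, s, t) with s·444 + t·204 = r:
  row A: (444, 1, 0)   [1·444 + 0·204 = 444]
  row B: (204, 0, 1)   [0·444 + 1·204 = 204]
  444 = 2·204 + 36   → row C = row A − 2·row B = (36, 1, −2)   [check: 1·444 − 2·204 = 36]
  204 = 5·36 + 24   → row D = row B − 5·row C = (24, −5, 11)   [check: −5·444 + 11·204 = 24]
  36 = 1·24 + 12   → row E = row C − 1·row D = (12, 6, −13)   [check: 6·444 − 13·204 = 12]
  24 = 2·12 + 0   → remainder 0, stop. gcd = 12 (last nonzero row E).
So gcd(444, 204) = 12, with Bézout identity 6·444 − 13·204 = 12. Containment (⊇): the Bézout identity exhibits 12 as an element of (444, 204), giving (12) ⊆ (444, 204). Containment (⊆): since 12 | 444 and 12 | 204 (444 = 12·37, 204 = 12·17), every Z-linear combination of 444 and 204 is divisible by 12, so (444, 204) ⊆ (12). Therefore (444, 204) = (12), d = 12.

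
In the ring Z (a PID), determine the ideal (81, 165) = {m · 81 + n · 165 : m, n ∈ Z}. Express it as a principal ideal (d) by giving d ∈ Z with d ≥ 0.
In the PID Z, (a, b) is generated by gcd(a, b). Compute gcd(165, 81) with the extended Euclidean algorithm, tracking rows (r, s, t) with s·165 + t·81 = r:
  row A: (165, 1, 0)   [1·165 + 0·81 = 165]
  row B: (81, 0, 1)   [0·165 + 1·81 = 81]
  165 = 2·81 + 3   → row C = row A − 2·row B = (3, 1, −2)   [check: 1·165 − 2·81 = 3]
  81 = 27·3 + 0   → remainder 0, stop. gcd = 3 (last nonzero row C).
So gcd(81, 165) = 3, with Bézout identity 1·165 − 2·81 = 3. Containment (⊇): the Bézout identity exhibits 3 as an element of (81, 165), giving (3) ⊆ (81, 165). Containment (⊆): since 3 | 81 and 3 | 165 (81 = 3·27, 165 = 3·55), every Z-linear combination of 81 and 165 is divisible by 3, so (81, 165) ⊆ (3). Therefore (81, 165) = (3), d = 3.

Final answer: (81, 165) = (3); d = 3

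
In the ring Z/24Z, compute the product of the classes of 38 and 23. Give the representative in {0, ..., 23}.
10

Reduce the factors first: 38 ≡ 14 (mod 24), so 38 · 23 ≡ 14 · 23 (mod 24). 14 · 23 = 322. Dividing by 24: 322 = 13·24 + 10. So (38 · 23) mod 24 = 10.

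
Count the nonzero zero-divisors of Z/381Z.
Z/381Z has 128 nonzero zero-divisors

In Z/381Z each nonzero element is either a unit (gcd with 381 is 1) or a zero-divisor (gcd > 1). The number of units is φ(381): factorise 381 = 3 · 127, so φ(381) = (3 − 1) · (127 − 1) = 2 · 126 = 252. The nonzero elements number 381 − 1 = 380. Hence the nonzero zero-divisors number 380 − 252 = 128.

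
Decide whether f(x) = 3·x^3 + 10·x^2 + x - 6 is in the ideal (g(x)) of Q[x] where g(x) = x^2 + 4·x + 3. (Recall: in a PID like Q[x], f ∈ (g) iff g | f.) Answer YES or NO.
YES

In Q[x] the ideal (g) consists of all multiples of g, so f ∈ (g) iff g | f, i.e. iff the remainder of f on division by g is 0. Divide f by g (g is monic, so eliminate the leading term of the running remainder at each step):
  leading term 3·x^3: subtract (3·x)·g(x) = 3·x^3 + 12·x^2 + 9·x, leaving -2·x^2 - 8·x - 6
  leading term -2·x^2: subtract (-2)·g(x) = -2·x^2 - 8·x - 6, leaving 0
The remainder is 0, so f(x) = g(x) · h(x) with h(x) = 3·x - 2. Hence g | f, i.e. f ∈ (g).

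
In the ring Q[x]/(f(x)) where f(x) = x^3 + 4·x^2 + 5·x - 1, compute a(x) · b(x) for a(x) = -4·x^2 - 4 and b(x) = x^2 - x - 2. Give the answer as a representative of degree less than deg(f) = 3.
First multiply in Q[x] without reducing: a · b = -4·x^4 + 4·x^3 + 4·x^2 + 4·x + 8. Now divide by f(x) = x^3 + 4·x^2 + 5·x - 1, eliminating the leading term at each step:
  leading term -4·x^4: subtract (-4·x)·f(x) = -4·x^4 - 16·x^3 - 20·x^2 + 4·x, leaving 20·x^3 + 24·x^2 + 8
  leading term 20·x^3: subtract (20)·f(x) = 20·x^3 + 80·x^2 + 100·x - 20, leaving -56·x^2 - 100·x + 28
The degree is now < 3, so this is the remainder. Hence a · b ≡ -56·x^2 - 100·x + 28 in Q[x]/(f).

Final answer: a · b ≡ -56·x^2 - 100·x + 28 (mod f(x))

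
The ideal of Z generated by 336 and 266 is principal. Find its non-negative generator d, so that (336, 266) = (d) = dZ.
(336, 266) = (14); d = 14

In the PID Z, (a, b) is generated by gcd(a, b). Compute gcd(336, 266) with the extended Euclidean algorithm, tracking rows (r, s, t) with s·336 + t·266 = r:
  row A: (336, 1, 0)   [1·336 + 0·266 = 336]
  row B: (266, 0, 1)   [0·336 + 1·266 = 266]
  336 = 1·266 + 70   → row C = row A − 1·row B = (70, 1, −1)   [check: 1·336 − 1·266 = 70]
  266 = 3·70 + 56   → row D = row B − 3·row C = (56, −3, 4)   [check: −3·336 + 4·266 = 56]
  70 = 1·56 + 14   → row E = row C − 1·row D = (14, 4, −5)   [check: 4·336 − 5·266 = 14]
  56 = 4·14 + 0   → remainder 0, stop. gcd = 14 (last nonzero row E).
So gcd(336, 266) = 14, with Bézout identity 4·336 − 5·266 = 14. Containment (⊇): the Bézout identity exhibits 14 as an element of (336, 266), giving (14) ⊆ (336, 266). Containment (⊆): since 14 | 336 and 14 | 266 (336 = 14·24, 266 = 14·19), every Z-linear combination of 336 and 266 is divisible by 14, so (336, 266) ⊆ (14). Therefore (336, 266) = (14), d = 14.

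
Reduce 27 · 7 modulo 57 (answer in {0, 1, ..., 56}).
Both factors are already reduced mod 57. 27 · 7 = 189. Dividing by 57: 189 = 3·57 + 18. So (27 · 7) mod 57 = 18.

Final answer: 18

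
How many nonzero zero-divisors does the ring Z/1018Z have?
In Z/1018Z each nonzero element is either a unit (gcd with 1018 is 1) or a zero-divisor (gcd > 1). The number of units is φ(1018): factorise 1018 = 2 · 509, so φ(1018) = (2 − 1) · (509 − 1) = 1 · 508 = 508. The nonzero elements number 1018 − 1 = 1017. Hence the nonzero zero-divisors number 1017 − 508 = 509.

Final answer: Z/1018Z has 509 nonzero zero-divisors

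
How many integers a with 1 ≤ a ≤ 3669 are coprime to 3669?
The number of a ∈ {1, ..., 3669} with gcd(a, 3669) = 1 is by definition Euler's totient φ(3669). φ is multiplicative, with φ(p^e) = p^e − p^(e−1). Factorise 3669 = 3 · 1223. Then
  φ(3669) = (3 − 1) · (1223 − 1) = 2 · 1222 = 2444.
So there are 2444 such integers.

Final answer: 2444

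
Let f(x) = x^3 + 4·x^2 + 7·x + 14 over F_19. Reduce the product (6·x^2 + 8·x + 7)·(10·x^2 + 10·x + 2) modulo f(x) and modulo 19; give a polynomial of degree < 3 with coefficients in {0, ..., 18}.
Multiply as integer polynomials: a · b = 60·x^4 + 140·x^3 + 162·x^2 + 86·x + 14. Reducing coefficients mod 19: a · b ≡ 3·x^4 + 7·x^3 + 10·x^2 + 10·x + 14. Now divide by f(x) = x^3 + 4·x^2 + 7·x + 14 in F_19[x], eliminating the leading term at each step:
  leading term 3·x^4: subtract (3·x)·f(x) = 3·x^4 + 12·x^3 + 2·x^2 + 4·x, leaving 14·x^3 + 8·x^2 + 6·x + 14 (coefficients mod 19)
  leading term 14·x^3: subtract (14)·f(x) = 14·x^3 + 18·x^2 + 3·x + 6, leaving 9·x^2 + 3·x + 8 (coefficients mod 19)
The degree is now < 3, so this is the remainder. Hence a · b ≡ 9·x^2 + 3·x + 8 in F_19[x]/(f).

Final answer: a · b ≡ 9·x^2 + 3·x + 8 (mod f(x))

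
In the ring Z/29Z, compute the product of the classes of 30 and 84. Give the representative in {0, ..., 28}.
Reduce the factors first: 30 ≡ 1, 84 ≡ 26 (mod 29), so 30 · 84 ≡ 1 · 26 (mod 29). 1 · 26 = 26. Dividing by 29: 26 = 0·29 + 26. So (30 · 84) mod 29 = 26.

Final answer: 26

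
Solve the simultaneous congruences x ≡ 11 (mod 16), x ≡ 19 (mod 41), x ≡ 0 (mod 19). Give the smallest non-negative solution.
The moduli 16, 41, 19 are pairwise coprime, so by the CRT there is a unique solution mod 16·41·19 = 12464.
Solve by successive substitution. Start with x ≡ 11 (mod 16).
  Combine with x ≡ 19 (mod 41): write x = 11 + 16·t and require 11 + 16·t ≡ 19 (mod 41), i.e. 16·t ≡ 19 − 11 ≡ 8 (mod 41). Since 16^(−1) ≡ 18 (mod 41), t ≡ 18·8 ≡ 21 (mod 41). So x ≡ 11 + 16·21 = 347 (mod 656).
  Combine with x ≡ 0 (mod 19): write x = 347 + 656·t and require 347 + 656·t ≡ 0 (mod 19), i.e. 656·t ≡ 0 − 347 ≡ 14 (mod 19). Since 656^(−1) ≡ 2 (mod 19) (656 ≡ 10 (mod 19)), t ≡ 2·14 ≡ 9 (mod 19). So x ≡ 347 + 656·9 = 6251 (mod 12464).
Unique solution in [0, 12464): x = 6251.

Final answer: x ≡ 6251 (mod 12464); the representative in [0, 12464) is 6251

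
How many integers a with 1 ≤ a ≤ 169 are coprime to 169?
156

The number of a ∈ {1, ..., 169} with gcd(a, 169) = 1 is by definition Euler's totient φ(169). φ is multiplicative, with φ(p^e) = p^e − p^(e−1). Factorise 169 = 13^2. Then
  φ(169) = (13^2 − 13^1) = 156 = 156.
So there are 156 such integers.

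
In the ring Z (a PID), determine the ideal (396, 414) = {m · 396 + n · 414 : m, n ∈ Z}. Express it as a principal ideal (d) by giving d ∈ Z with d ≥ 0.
In the PID Z, (a, b) is generated by gcd(a, b). Compute gcd(414, 396) with the extended Euclidean algorithm, tracking rows (r, s, t) with s·414 + t·396 = r:
  row A: (414, 1, 0)   [1·414 + 0·396 = 414]
  row B: (396, 0, 1)   [0·414 + 1·396 = 396]
  414 = 1·396 + 18   → row C = row A − 1·row B = (18, 1, −1)   [check: 1·414 − 1·396 = 18]
  396 = 22·18 + 0   → remainder 0, stop. gcd = 18 (last nonzero row C).
So gcd(396, 414) = 18, with Bézout identity 1·414 − 1·396 = 18. Containment (⊇): the Bézout identity exhibits 18 as an element of (396, 414), giving (18) ⊆ (396, 414). Containment (⊆): since 18 | 396 and 18 | 414 (396 = 18·22, 414 = 18·23), every Z-linear combination of 396 and 414 is divisible by 18, so (396, 414) ⊆ (18). Therefore (396, 414) = (18), d = 18.

Final answer: (396, 414) = (18); d = 18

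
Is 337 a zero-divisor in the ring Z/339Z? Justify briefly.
gcd(337, 339) = 1, so 337 is a unit in Z/339Z (it has a multiplicative inverse). A unit cannot be a zero-divisor: if 337·b ≡ 0 then multiplying both sides by 337^(−1) gives b ≡ 0. So 337 is not a zero-divisor.

Final answer: NO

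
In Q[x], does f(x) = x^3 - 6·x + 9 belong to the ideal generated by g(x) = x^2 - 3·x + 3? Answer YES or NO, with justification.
In Q[x] the ideal (g) consists of all multiples of g, so f ∈ (g) iff g | f, i.e. iff the remainder of f on division by g is 0. Divide f by g (g is monic, so eliminate the leading term of the running remainder at each step):
  leading term x^3: subtract (x)·g(x) = x^3 - 3·x^2 + 3·x, leaving 3·x^2 - 9·x + 9
  leading term 3·x^2: subtract (3)·g(x) = 3·x^2 - 9·x + 9, leaving 0
The remainder is 0, so f(x) = g(x) · h(x) with h(x) = x + 3. Hence g | f, i.e. f ∈ (g).

Final answer: YES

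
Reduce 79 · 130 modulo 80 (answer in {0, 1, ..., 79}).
30

Reduce the factors first: 130 ≡ 50 (mod 80), so 79 · 130 ≡ 79 · 50 (mod 80). 79 · 50 = 3950. Dividing by 80: 3950 = 49·80 + 30. So (79 · 130) mod 80 = 30.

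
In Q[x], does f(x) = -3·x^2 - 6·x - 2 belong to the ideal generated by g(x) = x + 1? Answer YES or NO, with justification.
In Q[x] the ideal (g) consists of all multiples of g, so f ∈ (g) iff g | f, i.e. iff the remainder of f on division by g is 0. Divide f by g (g is monic, so eliminate the leading term of the running remainder at each step):
  leading term -3·x^2: subtract (-3·x)·g(x) = -3·x^2 - 3·x, leaving -3·x - 2
  leading term -3·x: subtract (-3)·g(x) = -3·x - 3, leaving 1
The remainder r(x) = 1 ≠ 0 (and deg r < deg g), so g ∤ f, i.e. f ∉ (g).

Final answer: NO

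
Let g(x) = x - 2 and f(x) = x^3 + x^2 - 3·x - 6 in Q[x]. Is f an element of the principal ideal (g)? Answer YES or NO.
In Q[x] the ideal (g) consists of all multiples of g, so f ∈ (g) iff g | f, i.e. iff the remainder of f on division by g is 0. Divide f by g (g is monic, so eliminate the leading term of the running remainder at each step):
  leading term x^3: subtract (x^2)·g(x) = x^3 - 2·x^2, leaving 3·x^2 - 3·x - 6
  leading term 3·x^2: subtract (3·x)·g(x) = 3·x^2 - 6·x, leaving 3·x - 6
  leading term 3·x: subtract (3)·g(x) = 3·x - 6, leaving 0
The remainder is 0, so f(x) = g(x) · h(x) with h(x) = x^2 + 3·x + 3. Hence g | f, i.e. f ∈ (g).

Final answer: YES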